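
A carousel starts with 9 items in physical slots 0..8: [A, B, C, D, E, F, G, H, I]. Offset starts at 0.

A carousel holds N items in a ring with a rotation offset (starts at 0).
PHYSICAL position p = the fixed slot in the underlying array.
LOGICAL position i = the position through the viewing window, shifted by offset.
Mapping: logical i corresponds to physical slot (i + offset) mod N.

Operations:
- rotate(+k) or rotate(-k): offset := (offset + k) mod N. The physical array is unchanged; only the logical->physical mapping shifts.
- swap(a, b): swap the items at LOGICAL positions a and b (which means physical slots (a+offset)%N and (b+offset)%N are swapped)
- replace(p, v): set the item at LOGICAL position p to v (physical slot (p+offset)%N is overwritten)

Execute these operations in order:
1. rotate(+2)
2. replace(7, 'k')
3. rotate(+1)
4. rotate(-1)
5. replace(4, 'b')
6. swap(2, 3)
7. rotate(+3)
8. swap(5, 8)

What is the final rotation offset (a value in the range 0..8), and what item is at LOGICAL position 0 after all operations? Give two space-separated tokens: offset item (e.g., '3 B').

After op 1 (rotate(+2)): offset=2, physical=[A,B,C,D,E,F,G,H,I], logical=[C,D,E,F,G,H,I,A,B]
After op 2 (replace(7, 'k')): offset=2, physical=[k,B,C,D,E,F,G,H,I], logical=[C,D,E,F,G,H,I,k,B]
After op 3 (rotate(+1)): offset=3, physical=[k,B,C,D,E,F,G,H,I], logical=[D,E,F,G,H,I,k,B,C]
After op 4 (rotate(-1)): offset=2, physical=[k,B,C,D,E,F,G,H,I], logical=[C,D,E,F,G,H,I,k,B]
After op 5 (replace(4, 'b')): offset=2, physical=[k,B,C,D,E,F,b,H,I], logical=[C,D,E,F,b,H,I,k,B]
After op 6 (swap(2, 3)): offset=2, physical=[k,B,C,D,F,E,b,H,I], logical=[C,D,F,E,b,H,I,k,B]
After op 7 (rotate(+3)): offset=5, physical=[k,B,C,D,F,E,b,H,I], logical=[E,b,H,I,k,B,C,D,F]
After op 8 (swap(5, 8)): offset=5, physical=[k,F,C,D,B,E,b,H,I], logical=[E,b,H,I,k,F,C,D,B]

Answer: 5 E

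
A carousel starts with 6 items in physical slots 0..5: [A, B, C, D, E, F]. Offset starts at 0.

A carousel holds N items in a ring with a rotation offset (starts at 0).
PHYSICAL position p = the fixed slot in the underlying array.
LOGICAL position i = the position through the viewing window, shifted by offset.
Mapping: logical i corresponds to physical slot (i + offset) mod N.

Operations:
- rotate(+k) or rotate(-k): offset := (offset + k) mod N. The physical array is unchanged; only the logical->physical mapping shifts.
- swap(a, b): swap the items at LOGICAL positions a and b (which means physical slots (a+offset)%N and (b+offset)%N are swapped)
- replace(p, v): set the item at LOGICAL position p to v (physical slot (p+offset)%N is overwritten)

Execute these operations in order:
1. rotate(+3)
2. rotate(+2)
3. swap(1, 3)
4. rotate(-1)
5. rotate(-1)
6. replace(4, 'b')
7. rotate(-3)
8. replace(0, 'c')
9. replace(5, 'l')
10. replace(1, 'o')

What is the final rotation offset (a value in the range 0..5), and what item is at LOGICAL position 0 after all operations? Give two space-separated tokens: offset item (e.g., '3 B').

After op 1 (rotate(+3)): offset=3, physical=[A,B,C,D,E,F], logical=[D,E,F,A,B,C]
After op 2 (rotate(+2)): offset=5, physical=[A,B,C,D,E,F], logical=[F,A,B,C,D,E]
After op 3 (swap(1, 3)): offset=5, physical=[C,B,A,D,E,F], logical=[F,C,B,A,D,E]
After op 4 (rotate(-1)): offset=4, physical=[C,B,A,D,E,F], logical=[E,F,C,B,A,D]
After op 5 (rotate(-1)): offset=3, physical=[C,B,A,D,E,F], logical=[D,E,F,C,B,A]
After op 6 (replace(4, 'b')): offset=3, physical=[C,b,A,D,E,F], logical=[D,E,F,C,b,A]
After op 7 (rotate(-3)): offset=0, physical=[C,b,A,D,E,F], logical=[C,b,A,D,E,F]
After op 8 (replace(0, 'c')): offset=0, physical=[c,b,A,D,E,F], logical=[c,b,A,D,E,F]
After op 9 (replace(5, 'l')): offset=0, physical=[c,b,A,D,E,l], logical=[c,b,A,D,E,l]
After op 10 (replace(1, 'o')): offset=0, physical=[c,o,A,D,E,l], logical=[c,o,A,D,E,l]

Answer: 0 c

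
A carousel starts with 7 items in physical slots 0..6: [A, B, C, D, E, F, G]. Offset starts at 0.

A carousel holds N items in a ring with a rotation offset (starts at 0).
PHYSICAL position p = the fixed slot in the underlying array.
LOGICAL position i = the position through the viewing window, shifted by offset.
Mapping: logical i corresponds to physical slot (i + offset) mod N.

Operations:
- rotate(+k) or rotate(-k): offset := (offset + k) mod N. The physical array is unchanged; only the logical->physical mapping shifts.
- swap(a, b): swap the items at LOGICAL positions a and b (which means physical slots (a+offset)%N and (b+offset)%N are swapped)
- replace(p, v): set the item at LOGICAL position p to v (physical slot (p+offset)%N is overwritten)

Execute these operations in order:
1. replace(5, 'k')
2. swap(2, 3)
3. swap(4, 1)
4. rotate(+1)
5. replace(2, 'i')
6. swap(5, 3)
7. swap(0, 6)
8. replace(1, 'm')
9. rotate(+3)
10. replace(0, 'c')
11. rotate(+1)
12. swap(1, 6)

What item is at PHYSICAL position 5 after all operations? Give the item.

After op 1 (replace(5, 'k')): offset=0, physical=[A,B,C,D,E,k,G], logical=[A,B,C,D,E,k,G]
After op 2 (swap(2, 3)): offset=0, physical=[A,B,D,C,E,k,G], logical=[A,B,D,C,E,k,G]
After op 3 (swap(4, 1)): offset=0, physical=[A,E,D,C,B,k,G], logical=[A,E,D,C,B,k,G]
After op 4 (rotate(+1)): offset=1, physical=[A,E,D,C,B,k,G], logical=[E,D,C,B,k,G,A]
After op 5 (replace(2, 'i')): offset=1, physical=[A,E,D,i,B,k,G], logical=[E,D,i,B,k,G,A]
After op 6 (swap(5, 3)): offset=1, physical=[A,E,D,i,G,k,B], logical=[E,D,i,G,k,B,A]
After op 7 (swap(0, 6)): offset=1, physical=[E,A,D,i,G,k,B], logical=[A,D,i,G,k,B,E]
After op 8 (replace(1, 'm')): offset=1, physical=[E,A,m,i,G,k,B], logical=[A,m,i,G,k,B,E]
After op 9 (rotate(+3)): offset=4, physical=[E,A,m,i,G,k,B], logical=[G,k,B,E,A,m,i]
After op 10 (replace(0, 'c')): offset=4, physical=[E,A,m,i,c,k,B], logical=[c,k,B,E,A,m,i]
After op 11 (rotate(+1)): offset=5, physical=[E,A,m,i,c,k,B], logical=[k,B,E,A,m,i,c]
After op 12 (swap(1, 6)): offset=5, physical=[E,A,m,i,B,k,c], logical=[k,c,E,A,m,i,B]

Answer: k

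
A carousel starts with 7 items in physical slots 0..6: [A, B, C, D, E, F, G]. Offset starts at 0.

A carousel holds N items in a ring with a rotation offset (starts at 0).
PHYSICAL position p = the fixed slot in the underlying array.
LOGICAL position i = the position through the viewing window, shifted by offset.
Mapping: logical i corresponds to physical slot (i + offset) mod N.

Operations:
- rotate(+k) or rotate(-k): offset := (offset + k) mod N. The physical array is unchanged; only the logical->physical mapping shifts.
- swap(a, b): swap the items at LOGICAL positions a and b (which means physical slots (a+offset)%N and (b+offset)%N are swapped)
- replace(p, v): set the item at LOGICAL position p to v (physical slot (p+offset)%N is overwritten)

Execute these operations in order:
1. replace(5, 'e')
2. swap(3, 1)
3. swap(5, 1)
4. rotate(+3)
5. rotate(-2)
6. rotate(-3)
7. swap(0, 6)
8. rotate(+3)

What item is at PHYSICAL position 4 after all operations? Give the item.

After op 1 (replace(5, 'e')): offset=0, physical=[A,B,C,D,E,e,G], logical=[A,B,C,D,E,e,G]
After op 2 (swap(3, 1)): offset=0, physical=[A,D,C,B,E,e,G], logical=[A,D,C,B,E,e,G]
After op 3 (swap(5, 1)): offset=0, physical=[A,e,C,B,E,D,G], logical=[A,e,C,B,E,D,G]
After op 4 (rotate(+3)): offset=3, physical=[A,e,C,B,E,D,G], logical=[B,E,D,G,A,e,C]
After op 5 (rotate(-2)): offset=1, physical=[A,e,C,B,E,D,G], logical=[e,C,B,E,D,G,A]
After op 6 (rotate(-3)): offset=5, physical=[A,e,C,B,E,D,G], logical=[D,G,A,e,C,B,E]
After op 7 (swap(0, 6)): offset=5, physical=[A,e,C,B,D,E,G], logical=[E,G,A,e,C,B,D]
After op 8 (rotate(+3)): offset=1, physical=[A,e,C,B,D,E,G], logical=[e,C,B,D,E,G,A]

Answer: D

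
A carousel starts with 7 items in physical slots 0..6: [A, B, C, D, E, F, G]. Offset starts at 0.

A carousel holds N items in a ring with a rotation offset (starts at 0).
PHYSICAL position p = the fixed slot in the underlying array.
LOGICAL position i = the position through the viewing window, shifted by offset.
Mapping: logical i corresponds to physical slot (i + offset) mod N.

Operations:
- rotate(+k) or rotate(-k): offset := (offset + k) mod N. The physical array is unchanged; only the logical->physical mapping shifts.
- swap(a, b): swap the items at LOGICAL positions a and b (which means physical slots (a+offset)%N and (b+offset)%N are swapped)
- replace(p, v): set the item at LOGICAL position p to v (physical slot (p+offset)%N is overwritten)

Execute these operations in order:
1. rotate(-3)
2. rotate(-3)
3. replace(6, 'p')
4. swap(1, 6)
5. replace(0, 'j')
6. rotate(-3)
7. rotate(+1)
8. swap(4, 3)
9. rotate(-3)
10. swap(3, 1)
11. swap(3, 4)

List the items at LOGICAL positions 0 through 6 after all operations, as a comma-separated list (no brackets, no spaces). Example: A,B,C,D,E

Answer: p,G,F,C,E,j,D

Derivation:
After op 1 (rotate(-3)): offset=4, physical=[A,B,C,D,E,F,G], logical=[E,F,G,A,B,C,D]
After op 2 (rotate(-3)): offset=1, physical=[A,B,C,D,E,F,G], logical=[B,C,D,E,F,G,A]
After op 3 (replace(6, 'p')): offset=1, physical=[p,B,C,D,E,F,G], logical=[B,C,D,E,F,G,p]
After op 4 (swap(1, 6)): offset=1, physical=[C,B,p,D,E,F,G], logical=[B,p,D,E,F,G,C]
After op 5 (replace(0, 'j')): offset=1, physical=[C,j,p,D,E,F,G], logical=[j,p,D,E,F,G,C]
After op 6 (rotate(-3)): offset=5, physical=[C,j,p,D,E,F,G], logical=[F,G,C,j,p,D,E]
After op 7 (rotate(+1)): offset=6, physical=[C,j,p,D,E,F,G], logical=[G,C,j,p,D,E,F]
After op 8 (swap(4, 3)): offset=6, physical=[C,j,D,p,E,F,G], logical=[G,C,j,D,p,E,F]
After op 9 (rotate(-3)): offset=3, physical=[C,j,D,p,E,F,G], logical=[p,E,F,G,C,j,D]
After op 10 (swap(3, 1)): offset=3, physical=[C,j,D,p,G,F,E], logical=[p,G,F,E,C,j,D]
After op 11 (swap(3, 4)): offset=3, physical=[E,j,D,p,G,F,C], logical=[p,G,F,C,E,j,D]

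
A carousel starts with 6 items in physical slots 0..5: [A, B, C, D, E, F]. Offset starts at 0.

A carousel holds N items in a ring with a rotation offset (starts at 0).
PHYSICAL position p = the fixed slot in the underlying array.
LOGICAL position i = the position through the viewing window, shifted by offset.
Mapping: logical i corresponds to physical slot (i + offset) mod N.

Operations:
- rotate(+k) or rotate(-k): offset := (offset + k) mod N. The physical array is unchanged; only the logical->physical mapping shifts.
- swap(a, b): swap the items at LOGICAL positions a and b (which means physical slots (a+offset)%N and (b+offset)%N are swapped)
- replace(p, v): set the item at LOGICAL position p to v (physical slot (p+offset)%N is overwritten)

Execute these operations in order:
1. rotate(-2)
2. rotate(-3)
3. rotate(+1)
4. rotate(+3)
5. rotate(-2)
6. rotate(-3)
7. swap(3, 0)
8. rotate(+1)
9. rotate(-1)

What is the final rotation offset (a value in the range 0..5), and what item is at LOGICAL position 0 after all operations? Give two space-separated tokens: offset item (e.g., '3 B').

Answer: 0 D

Derivation:
After op 1 (rotate(-2)): offset=4, physical=[A,B,C,D,E,F], logical=[E,F,A,B,C,D]
After op 2 (rotate(-3)): offset=1, physical=[A,B,C,D,E,F], logical=[B,C,D,E,F,A]
After op 3 (rotate(+1)): offset=2, physical=[A,B,C,D,E,F], logical=[C,D,E,F,A,B]
After op 4 (rotate(+3)): offset=5, physical=[A,B,C,D,E,F], logical=[F,A,B,C,D,E]
After op 5 (rotate(-2)): offset=3, physical=[A,B,C,D,E,F], logical=[D,E,F,A,B,C]
After op 6 (rotate(-3)): offset=0, physical=[A,B,C,D,E,F], logical=[A,B,C,D,E,F]
After op 7 (swap(3, 0)): offset=0, physical=[D,B,C,A,E,F], logical=[D,B,C,A,E,F]
After op 8 (rotate(+1)): offset=1, physical=[D,B,C,A,E,F], logical=[B,C,A,E,F,D]
After op 9 (rotate(-1)): offset=0, physical=[D,B,C,A,E,F], logical=[D,B,C,A,E,F]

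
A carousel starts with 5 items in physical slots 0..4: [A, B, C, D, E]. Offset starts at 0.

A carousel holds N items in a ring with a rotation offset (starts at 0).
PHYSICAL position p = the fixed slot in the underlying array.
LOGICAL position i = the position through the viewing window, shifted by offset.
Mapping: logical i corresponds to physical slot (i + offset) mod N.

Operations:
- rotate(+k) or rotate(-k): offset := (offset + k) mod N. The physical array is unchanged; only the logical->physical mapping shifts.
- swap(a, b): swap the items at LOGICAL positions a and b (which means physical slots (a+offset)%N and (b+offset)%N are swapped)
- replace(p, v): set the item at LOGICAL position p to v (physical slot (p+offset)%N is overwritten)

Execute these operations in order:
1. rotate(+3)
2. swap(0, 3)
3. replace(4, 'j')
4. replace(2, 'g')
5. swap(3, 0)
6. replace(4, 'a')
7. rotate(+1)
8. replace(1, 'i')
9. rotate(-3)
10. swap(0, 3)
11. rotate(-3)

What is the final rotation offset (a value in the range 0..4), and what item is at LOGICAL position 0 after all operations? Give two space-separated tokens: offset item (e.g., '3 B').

Answer: 3 D

Derivation:
After op 1 (rotate(+3)): offset=3, physical=[A,B,C,D,E], logical=[D,E,A,B,C]
After op 2 (swap(0, 3)): offset=3, physical=[A,D,C,B,E], logical=[B,E,A,D,C]
After op 3 (replace(4, 'j')): offset=3, physical=[A,D,j,B,E], logical=[B,E,A,D,j]
After op 4 (replace(2, 'g')): offset=3, physical=[g,D,j,B,E], logical=[B,E,g,D,j]
After op 5 (swap(3, 0)): offset=3, physical=[g,B,j,D,E], logical=[D,E,g,B,j]
After op 6 (replace(4, 'a')): offset=3, physical=[g,B,a,D,E], logical=[D,E,g,B,a]
After op 7 (rotate(+1)): offset=4, physical=[g,B,a,D,E], logical=[E,g,B,a,D]
After op 8 (replace(1, 'i')): offset=4, physical=[i,B,a,D,E], logical=[E,i,B,a,D]
After op 9 (rotate(-3)): offset=1, physical=[i,B,a,D,E], logical=[B,a,D,E,i]
After op 10 (swap(0, 3)): offset=1, physical=[i,E,a,D,B], logical=[E,a,D,B,i]
After op 11 (rotate(-3)): offset=3, physical=[i,E,a,D,B], logical=[D,B,i,E,a]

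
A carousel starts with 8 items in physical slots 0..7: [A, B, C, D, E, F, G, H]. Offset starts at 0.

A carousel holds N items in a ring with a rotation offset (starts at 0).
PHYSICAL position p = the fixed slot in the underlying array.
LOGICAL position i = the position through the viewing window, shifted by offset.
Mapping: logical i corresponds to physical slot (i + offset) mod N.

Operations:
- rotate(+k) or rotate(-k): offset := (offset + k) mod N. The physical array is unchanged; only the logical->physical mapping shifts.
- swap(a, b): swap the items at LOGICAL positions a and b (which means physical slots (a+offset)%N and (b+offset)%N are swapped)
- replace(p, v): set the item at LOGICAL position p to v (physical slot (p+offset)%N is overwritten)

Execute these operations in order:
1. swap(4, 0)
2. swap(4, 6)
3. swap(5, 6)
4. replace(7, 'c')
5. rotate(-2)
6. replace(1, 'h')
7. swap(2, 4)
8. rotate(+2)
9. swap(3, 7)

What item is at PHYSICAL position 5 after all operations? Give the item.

Answer: A

Derivation:
After op 1 (swap(4, 0)): offset=0, physical=[E,B,C,D,A,F,G,H], logical=[E,B,C,D,A,F,G,H]
After op 2 (swap(4, 6)): offset=0, physical=[E,B,C,D,G,F,A,H], logical=[E,B,C,D,G,F,A,H]
After op 3 (swap(5, 6)): offset=0, physical=[E,B,C,D,G,A,F,H], logical=[E,B,C,D,G,A,F,H]
After op 4 (replace(7, 'c')): offset=0, physical=[E,B,C,D,G,A,F,c], logical=[E,B,C,D,G,A,F,c]
After op 5 (rotate(-2)): offset=6, physical=[E,B,C,D,G,A,F,c], logical=[F,c,E,B,C,D,G,A]
After op 6 (replace(1, 'h')): offset=6, physical=[E,B,C,D,G,A,F,h], logical=[F,h,E,B,C,D,G,A]
After op 7 (swap(2, 4)): offset=6, physical=[C,B,E,D,G,A,F,h], logical=[F,h,C,B,E,D,G,A]
After op 8 (rotate(+2)): offset=0, physical=[C,B,E,D,G,A,F,h], logical=[C,B,E,D,G,A,F,h]
After op 9 (swap(3, 7)): offset=0, physical=[C,B,E,h,G,A,F,D], logical=[C,B,E,h,G,A,F,D]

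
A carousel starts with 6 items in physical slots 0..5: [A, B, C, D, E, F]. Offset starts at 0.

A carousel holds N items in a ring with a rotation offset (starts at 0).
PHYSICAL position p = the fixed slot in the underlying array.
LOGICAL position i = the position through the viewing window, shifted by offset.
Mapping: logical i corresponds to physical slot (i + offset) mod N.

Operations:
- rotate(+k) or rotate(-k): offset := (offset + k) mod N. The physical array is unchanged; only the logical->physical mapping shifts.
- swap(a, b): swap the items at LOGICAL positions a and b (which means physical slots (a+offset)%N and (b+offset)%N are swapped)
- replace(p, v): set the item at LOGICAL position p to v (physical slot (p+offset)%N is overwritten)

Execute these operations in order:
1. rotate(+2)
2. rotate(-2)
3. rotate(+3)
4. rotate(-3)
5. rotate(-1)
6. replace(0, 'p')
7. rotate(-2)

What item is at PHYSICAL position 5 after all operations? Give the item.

After op 1 (rotate(+2)): offset=2, physical=[A,B,C,D,E,F], logical=[C,D,E,F,A,B]
After op 2 (rotate(-2)): offset=0, physical=[A,B,C,D,E,F], logical=[A,B,C,D,E,F]
After op 3 (rotate(+3)): offset=3, physical=[A,B,C,D,E,F], logical=[D,E,F,A,B,C]
After op 4 (rotate(-3)): offset=0, physical=[A,B,C,D,E,F], logical=[A,B,C,D,E,F]
After op 5 (rotate(-1)): offset=5, physical=[A,B,C,D,E,F], logical=[F,A,B,C,D,E]
After op 6 (replace(0, 'p')): offset=5, physical=[A,B,C,D,E,p], logical=[p,A,B,C,D,E]
After op 7 (rotate(-2)): offset=3, physical=[A,B,C,D,E,p], logical=[D,E,p,A,B,C]

Answer: p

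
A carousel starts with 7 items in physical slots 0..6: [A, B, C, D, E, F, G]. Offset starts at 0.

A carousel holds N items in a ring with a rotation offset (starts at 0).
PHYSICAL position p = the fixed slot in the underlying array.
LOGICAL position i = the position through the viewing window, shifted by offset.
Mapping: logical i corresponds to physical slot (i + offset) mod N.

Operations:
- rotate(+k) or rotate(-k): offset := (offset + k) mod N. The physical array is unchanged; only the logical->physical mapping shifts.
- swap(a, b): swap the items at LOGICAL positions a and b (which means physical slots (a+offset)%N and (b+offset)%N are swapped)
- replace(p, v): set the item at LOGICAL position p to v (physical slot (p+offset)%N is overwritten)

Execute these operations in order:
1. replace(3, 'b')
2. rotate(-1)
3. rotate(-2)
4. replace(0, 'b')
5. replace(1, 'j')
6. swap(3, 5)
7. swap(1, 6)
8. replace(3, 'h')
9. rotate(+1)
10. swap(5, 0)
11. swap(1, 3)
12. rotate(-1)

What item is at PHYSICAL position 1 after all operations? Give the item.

Answer: G

Derivation:
After op 1 (replace(3, 'b')): offset=0, physical=[A,B,C,b,E,F,G], logical=[A,B,C,b,E,F,G]
After op 2 (rotate(-1)): offset=6, physical=[A,B,C,b,E,F,G], logical=[G,A,B,C,b,E,F]
After op 3 (rotate(-2)): offset=4, physical=[A,B,C,b,E,F,G], logical=[E,F,G,A,B,C,b]
After op 4 (replace(0, 'b')): offset=4, physical=[A,B,C,b,b,F,G], logical=[b,F,G,A,B,C,b]
After op 5 (replace(1, 'j')): offset=4, physical=[A,B,C,b,b,j,G], logical=[b,j,G,A,B,C,b]
After op 6 (swap(3, 5)): offset=4, physical=[C,B,A,b,b,j,G], logical=[b,j,G,C,B,A,b]
After op 7 (swap(1, 6)): offset=4, physical=[C,B,A,j,b,b,G], logical=[b,b,G,C,B,A,j]
After op 8 (replace(3, 'h')): offset=4, physical=[h,B,A,j,b,b,G], logical=[b,b,G,h,B,A,j]
After op 9 (rotate(+1)): offset=5, physical=[h,B,A,j,b,b,G], logical=[b,G,h,B,A,j,b]
After op 10 (swap(5, 0)): offset=5, physical=[h,B,A,b,b,j,G], logical=[j,G,h,B,A,b,b]
After op 11 (swap(1, 3)): offset=5, physical=[h,G,A,b,b,j,B], logical=[j,B,h,G,A,b,b]
After op 12 (rotate(-1)): offset=4, physical=[h,G,A,b,b,j,B], logical=[b,j,B,h,G,A,b]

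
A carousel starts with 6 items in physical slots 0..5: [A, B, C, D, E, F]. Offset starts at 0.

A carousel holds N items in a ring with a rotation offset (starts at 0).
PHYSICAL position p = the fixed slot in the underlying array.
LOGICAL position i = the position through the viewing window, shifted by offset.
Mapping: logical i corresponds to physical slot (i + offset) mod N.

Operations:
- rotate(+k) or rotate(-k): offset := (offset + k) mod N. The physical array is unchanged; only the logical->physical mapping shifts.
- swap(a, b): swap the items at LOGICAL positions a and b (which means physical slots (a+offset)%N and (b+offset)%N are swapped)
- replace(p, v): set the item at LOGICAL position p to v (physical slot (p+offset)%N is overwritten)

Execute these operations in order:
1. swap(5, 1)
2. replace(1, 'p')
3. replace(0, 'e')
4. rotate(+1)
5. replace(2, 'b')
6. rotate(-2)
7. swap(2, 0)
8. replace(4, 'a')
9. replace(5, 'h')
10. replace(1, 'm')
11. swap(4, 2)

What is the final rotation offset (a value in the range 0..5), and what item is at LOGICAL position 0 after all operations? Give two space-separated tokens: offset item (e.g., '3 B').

After op 1 (swap(5, 1)): offset=0, physical=[A,F,C,D,E,B], logical=[A,F,C,D,E,B]
After op 2 (replace(1, 'p')): offset=0, physical=[A,p,C,D,E,B], logical=[A,p,C,D,E,B]
After op 3 (replace(0, 'e')): offset=0, physical=[e,p,C,D,E,B], logical=[e,p,C,D,E,B]
After op 4 (rotate(+1)): offset=1, physical=[e,p,C,D,E,B], logical=[p,C,D,E,B,e]
After op 5 (replace(2, 'b')): offset=1, physical=[e,p,C,b,E,B], logical=[p,C,b,E,B,e]
After op 6 (rotate(-2)): offset=5, physical=[e,p,C,b,E,B], logical=[B,e,p,C,b,E]
After op 7 (swap(2, 0)): offset=5, physical=[e,B,C,b,E,p], logical=[p,e,B,C,b,E]
After op 8 (replace(4, 'a')): offset=5, physical=[e,B,C,a,E,p], logical=[p,e,B,C,a,E]
After op 9 (replace(5, 'h')): offset=5, physical=[e,B,C,a,h,p], logical=[p,e,B,C,a,h]
After op 10 (replace(1, 'm')): offset=5, physical=[m,B,C,a,h,p], logical=[p,m,B,C,a,h]
After op 11 (swap(4, 2)): offset=5, physical=[m,a,C,B,h,p], logical=[p,m,a,C,B,h]

Answer: 5 p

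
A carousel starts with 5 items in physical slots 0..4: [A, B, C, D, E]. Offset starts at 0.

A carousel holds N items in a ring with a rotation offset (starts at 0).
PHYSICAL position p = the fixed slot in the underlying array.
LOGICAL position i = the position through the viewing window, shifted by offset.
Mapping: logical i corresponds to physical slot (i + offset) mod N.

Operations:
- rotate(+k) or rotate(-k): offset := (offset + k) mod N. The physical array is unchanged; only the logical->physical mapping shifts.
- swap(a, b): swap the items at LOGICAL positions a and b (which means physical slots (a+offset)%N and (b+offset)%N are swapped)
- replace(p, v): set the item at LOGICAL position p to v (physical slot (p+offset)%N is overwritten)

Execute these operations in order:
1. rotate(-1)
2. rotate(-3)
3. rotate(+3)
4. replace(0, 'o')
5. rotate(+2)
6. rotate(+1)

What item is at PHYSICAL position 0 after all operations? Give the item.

After op 1 (rotate(-1)): offset=4, physical=[A,B,C,D,E], logical=[E,A,B,C,D]
After op 2 (rotate(-3)): offset=1, physical=[A,B,C,D,E], logical=[B,C,D,E,A]
After op 3 (rotate(+3)): offset=4, physical=[A,B,C,D,E], logical=[E,A,B,C,D]
After op 4 (replace(0, 'o')): offset=4, physical=[A,B,C,D,o], logical=[o,A,B,C,D]
After op 5 (rotate(+2)): offset=1, physical=[A,B,C,D,o], logical=[B,C,D,o,A]
After op 6 (rotate(+1)): offset=2, physical=[A,B,C,D,o], logical=[C,D,o,A,B]

Answer: A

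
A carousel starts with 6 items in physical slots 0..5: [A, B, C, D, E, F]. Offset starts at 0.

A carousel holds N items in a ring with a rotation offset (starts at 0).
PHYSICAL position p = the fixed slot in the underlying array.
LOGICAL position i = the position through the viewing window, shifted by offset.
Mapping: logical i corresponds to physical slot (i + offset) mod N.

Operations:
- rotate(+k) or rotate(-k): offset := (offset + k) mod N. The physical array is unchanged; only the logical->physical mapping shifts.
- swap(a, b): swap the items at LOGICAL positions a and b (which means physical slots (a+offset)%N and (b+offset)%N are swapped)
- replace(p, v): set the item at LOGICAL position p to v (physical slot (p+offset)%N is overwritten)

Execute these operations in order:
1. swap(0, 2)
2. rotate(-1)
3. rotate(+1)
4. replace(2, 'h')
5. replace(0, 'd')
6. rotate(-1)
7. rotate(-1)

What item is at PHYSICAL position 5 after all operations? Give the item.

Answer: F

Derivation:
After op 1 (swap(0, 2)): offset=0, physical=[C,B,A,D,E,F], logical=[C,B,A,D,E,F]
After op 2 (rotate(-1)): offset=5, physical=[C,B,A,D,E,F], logical=[F,C,B,A,D,E]
After op 3 (rotate(+1)): offset=0, physical=[C,B,A,D,E,F], logical=[C,B,A,D,E,F]
After op 4 (replace(2, 'h')): offset=0, physical=[C,B,h,D,E,F], logical=[C,B,h,D,E,F]
After op 5 (replace(0, 'd')): offset=0, physical=[d,B,h,D,E,F], logical=[d,B,h,D,E,F]
After op 6 (rotate(-1)): offset=5, physical=[d,B,h,D,E,F], logical=[F,d,B,h,D,E]
After op 7 (rotate(-1)): offset=4, physical=[d,B,h,D,E,F], logical=[E,F,d,B,h,D]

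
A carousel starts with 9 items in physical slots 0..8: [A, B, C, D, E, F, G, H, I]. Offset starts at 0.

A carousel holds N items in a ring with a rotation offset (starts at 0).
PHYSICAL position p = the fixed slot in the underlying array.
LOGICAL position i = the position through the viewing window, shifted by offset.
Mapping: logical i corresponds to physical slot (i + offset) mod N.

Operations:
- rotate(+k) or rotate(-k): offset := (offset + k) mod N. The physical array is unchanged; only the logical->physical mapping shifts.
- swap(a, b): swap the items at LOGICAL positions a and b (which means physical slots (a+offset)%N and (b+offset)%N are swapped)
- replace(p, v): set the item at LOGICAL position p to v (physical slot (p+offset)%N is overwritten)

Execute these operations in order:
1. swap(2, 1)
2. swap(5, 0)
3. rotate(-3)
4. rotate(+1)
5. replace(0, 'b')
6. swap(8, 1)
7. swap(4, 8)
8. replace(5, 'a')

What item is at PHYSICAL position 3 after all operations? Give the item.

After op 1 (swap(2, 1)): offset=0, physical=[A,C,B,D,E,F,G,H,I], logical=[A,C,B,D,E,F,G,H,I]
After op 2 (swap(5, 0)): offset=0, physical=[F,C,B,D,E,A,G,H,I], logical=[F,C,B,D,E,A,G,H,I]
After op 3 (rotate(-3)): offset=6, physical=[F,C,B,D,E,A,G,H,I], logical=[G,H,I,F,C,B,D,E,A]
After op 4 (rotate(+1)): offset=7, physical=[F,C,B,D,E,A,G,H,I], logical=[H,I,F,C,B,D,E,A,G]
After op 5 (replace(0, 'b')): offset=7, physical=[F,C,B,D,E,A,G,b,I], logical=[b,I,F,C,B,D,E,A,G]
After op 6 (swap(8, 1)): offset=7, physical=[F,C,B,D,E,A,I,b,G], logical=[b,G,F,C,B,D,E,A,I]
After op 7 (swap(4, 8)): offset=7, physical=[F,C,I,D,E,A,B,b,G], logical=[b,G,F,C,I,D,E,A,B]
After op 8 (replace(5, 'a')): offset=7, physical=[F,C,I,a,E,A,B,b,G], logical=[b,G,F,C,I,a,E,A,B]

Answer: a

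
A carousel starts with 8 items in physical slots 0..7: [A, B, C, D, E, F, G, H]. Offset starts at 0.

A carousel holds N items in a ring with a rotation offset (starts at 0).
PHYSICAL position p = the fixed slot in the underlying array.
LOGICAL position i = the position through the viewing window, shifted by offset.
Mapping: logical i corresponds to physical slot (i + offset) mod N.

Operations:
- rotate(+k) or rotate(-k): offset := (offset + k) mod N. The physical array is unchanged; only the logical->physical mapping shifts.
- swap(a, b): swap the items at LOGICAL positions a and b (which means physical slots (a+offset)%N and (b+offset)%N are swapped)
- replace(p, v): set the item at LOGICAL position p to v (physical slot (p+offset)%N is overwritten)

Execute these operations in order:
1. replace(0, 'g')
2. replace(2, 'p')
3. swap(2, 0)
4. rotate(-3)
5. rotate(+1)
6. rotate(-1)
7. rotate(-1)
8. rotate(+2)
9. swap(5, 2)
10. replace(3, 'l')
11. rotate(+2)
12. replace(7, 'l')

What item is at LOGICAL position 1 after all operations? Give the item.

After op 1 (replace(0, 'g')): offset=0, physical=[g,B,C,D,E,F,G,H], logical=[g,B,C,D,E,F,G,H]
After op 2 (replace(2, 'p')): offset=0, physical=[g,B,p,D,E,F,G,H], logical=[g,B,p,D,E,F,G,H]
After op 3 (swap(2, 0)): offset=0, physical=[p,B,g,D,E,F,G,H], logical=[p,B,g,D,E,F,G,H]
After op 4 (rotate(-3)): offset=5, physical=[p,B,g,D,E,F,G,H], logical=[F,G,H,p,B,g,D,E]
After op 5 (rotate(+1)): offset=6, physical=[p,B,g,D,E,F,G,H], logical=[G,H,p,B,g,D,E,F]
After op 6 (rotate(-1)): offset=5, physical=[p,B,g,D,E,F,G,H], logical=[F,G,H,p,B,g,D,E]
After op 7 (rotate(-1)): offset=4, physical=[p,B,g,D,E,F,G,H], logical=[E,F,G,H,p,B,g,D]
After op 8 (rotate(+2)): offset=6, physical=[p,B,g,D,E,F,G,H], logical=[G,H,p,B,g,D,E,F]
After op 9 (swap(5, 2)): offset=6, physical=[D,B,g,p,E,F,G,H], logical=[G,H,D,B,g,p,E,F]
After op 10 (replace(3, 'l')): offset=6, physical=[D,l,g,p,E,F,G,H], logical=[G,H,D,l,g,p,E,F]
After op 11 (rotate(+2)): offset=0, physical=[D,l,g,p,E,F,G,H], logical=[D,l,g,p,E,F,G,H]
After op 12 (replace(7, 'l')): offset=0, physical=[D,l,g,p,E,F,G,l], logical=[D,l,g,p,E,F,G,l]

Answer: l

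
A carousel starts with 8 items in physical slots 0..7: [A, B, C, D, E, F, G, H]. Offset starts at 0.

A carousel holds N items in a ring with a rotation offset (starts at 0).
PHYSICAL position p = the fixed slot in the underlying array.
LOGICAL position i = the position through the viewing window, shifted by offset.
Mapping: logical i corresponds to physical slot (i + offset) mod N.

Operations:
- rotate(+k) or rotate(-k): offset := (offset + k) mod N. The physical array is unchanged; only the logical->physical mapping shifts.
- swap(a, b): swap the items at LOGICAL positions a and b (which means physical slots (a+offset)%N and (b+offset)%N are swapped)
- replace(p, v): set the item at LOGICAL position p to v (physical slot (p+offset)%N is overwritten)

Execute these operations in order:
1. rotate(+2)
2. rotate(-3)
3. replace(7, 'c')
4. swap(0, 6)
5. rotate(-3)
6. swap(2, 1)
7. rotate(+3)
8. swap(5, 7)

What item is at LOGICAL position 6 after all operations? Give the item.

After op 1 (rotate(+2)): offset=2, physical=[A,B,C,D,E,F,G,H], logical=[C,D,E,F,G,H,A,B]
After op 2 (rotate(-3)): offset=7, physical=[A,B,C,D,E,F,G,H], logical=[H,A,B,C,D,E,F,G]
After op 3 (replace(7, 'c')): offset=7, physical=[A,B,C,D,E,F,c,H], logical=[H,A,B,C,D,E,F,c]
After op 4 (swap(0, 6)): offset=7, physical=[A,B,C,D,E,H,c,F], logical=[F,A,B,C,D,E,H,c]
After op 5 (rotate(-3)): offset=4, physical=[A,B,C,D,E,H,c,F], logical=[E,H,c,F,A,B,C,D]
After op 6 (swap(2, 1)): offset=4, physical=[A,B,C,D,E,c,H,F], logical=[E,c,H,F,A,B,C,D]
After op 7 (rotate(+3)): offset=7, physical=[A,B,C,D,E,c,H,F], logical=[F,A,B,C,D,E,c,H]
After op 8 (swap(5, 7)): offset=7, physical=[A,B,C,D,H,c,E,F], logical=[F,A,B,C,D,H,c,E]

Answer: c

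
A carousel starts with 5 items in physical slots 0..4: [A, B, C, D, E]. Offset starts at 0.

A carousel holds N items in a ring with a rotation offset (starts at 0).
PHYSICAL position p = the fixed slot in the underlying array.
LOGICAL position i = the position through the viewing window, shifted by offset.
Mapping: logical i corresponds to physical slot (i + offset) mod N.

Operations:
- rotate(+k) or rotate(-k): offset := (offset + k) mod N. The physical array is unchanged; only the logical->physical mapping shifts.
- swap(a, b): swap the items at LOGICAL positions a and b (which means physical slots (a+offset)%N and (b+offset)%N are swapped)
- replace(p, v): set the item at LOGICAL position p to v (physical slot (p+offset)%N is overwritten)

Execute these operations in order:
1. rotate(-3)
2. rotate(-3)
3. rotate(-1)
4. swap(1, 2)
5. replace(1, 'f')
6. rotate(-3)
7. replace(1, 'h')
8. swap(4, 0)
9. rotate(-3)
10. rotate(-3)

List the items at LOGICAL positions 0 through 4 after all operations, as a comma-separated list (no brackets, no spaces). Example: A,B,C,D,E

Answer: E,f,h,C,D

Derivation:
After op 1 (rotate(-3)): offset=2, physical=[A,B,C,D,E], logical=[C,D,E,A,B]
After op 2 (rotate(-3)): offset=4, physical=[A,B,C,D,E], logical=[E,A,B,C,D]
After op 3 (rotate(-1)): offset=3, physical=[A,B,C,D,E], logical=[D,E,A,B,C]
After op 4 (swap(1, 2)): offset=3, physical=[E,B,C,D,A], logical=[D,A,E,B,C]
After op 5 (replace(1, 'f')): offset=3, physical=[E,B,C,D,f], logical=[D,f,E,B,C]
After op 6 (rotate(-3)): offset=0, physical=[E,B,C,D,f], logical=[E,B,C,D,f]
After op 7 (replace(1, 'h')): offset=0, physical=[E,h,C,D,f], logical=[E,h,C,D,f]
After op 8 (swap(4, 0)): offset=0, physical=[f,h,C,D,E], logical=[f,h,C,D,E]
After op 9 (rotate(-3)): offset=2, physical=[f,h,C,D,E], logical=[C,D,E,f,h]
After op 10 (rotate(-3)): offset=4, physical=[f,h,C,D,E], logical=[E,f,h,C,D]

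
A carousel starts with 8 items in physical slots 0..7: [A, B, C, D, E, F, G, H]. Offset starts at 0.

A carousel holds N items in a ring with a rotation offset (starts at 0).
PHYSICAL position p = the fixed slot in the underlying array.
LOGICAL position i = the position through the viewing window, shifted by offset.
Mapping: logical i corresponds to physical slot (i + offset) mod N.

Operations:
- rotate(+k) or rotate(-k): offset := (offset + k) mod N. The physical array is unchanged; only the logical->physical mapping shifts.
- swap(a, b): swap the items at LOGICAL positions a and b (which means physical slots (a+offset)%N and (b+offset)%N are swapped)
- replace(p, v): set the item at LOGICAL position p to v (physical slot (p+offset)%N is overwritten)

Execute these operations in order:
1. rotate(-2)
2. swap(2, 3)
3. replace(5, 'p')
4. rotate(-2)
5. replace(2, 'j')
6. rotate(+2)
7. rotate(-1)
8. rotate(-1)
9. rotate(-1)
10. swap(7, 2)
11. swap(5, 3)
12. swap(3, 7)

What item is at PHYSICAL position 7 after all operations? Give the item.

Answer: H

Derivation:
After op 1 (rotate(-2)): offset=6, physical=[A,B,C,D,E,F,G,H], logical=[G,H,A,B,C,D,E,F]
After op 2 (swap(2, 3)): offset=6, physical=[B,A,C,D,E,F,G,H], logical=[G,H,B,A,C,D,E,F]
After op 3 (replace(5, 'p')): offset=6, physical=[B,A,C,p,E,F,G,H], logical=[G,H,B,A,C,p,E,F]
After op 4 (rotate(-2)): offset=4, physical=[B,A,C,p,E,F,G,H], logical=[E,F,G,H,B,A,C,p]
After op 5 (replace(2, 'j')): offset=4, physical=[B,A,C,p,E,F,j,H], logical=[E,F,j,H,B,A,C,p]
After op 6 (rotate(+2)): offset=6, physical=[B,A,C,p,E,F,j,H], logical=[j,H,B,A,C,p,E,F]
After op 7 (rotate(-1)): offset=5, physical=[B,A,C,p,E,F,j,H], logical=[F,j,H,B,A,C,p,E]
After op 8 (rotate(-1)): offset=4, physical=[B,A,C,p,E,F,j,H], logical=[E,F,j,H,B,A,C,p]
After op 9 (rotate(-1)): offset=3, physical=[B,A,C,p,E,F,j,H], logical=[p,E,F,j,H,B,A,C]
After op 10 (swap(7, 2)): offset=3, physical=[B,A,F,p,E,C,j,H], logical=[p,E,C,j,H,B,A,F]
After op 11 (swap(5, 3)): offset=3, physical=[j,A,F,p,E,C,B,H], logical=[p,E,C,B,H,j,A,F]
After op 12 (swap(3, 7)): offset=3, physical=[j,A,B,p,E,C,F,H], logical=[p,E,C,F,H,j,A,B]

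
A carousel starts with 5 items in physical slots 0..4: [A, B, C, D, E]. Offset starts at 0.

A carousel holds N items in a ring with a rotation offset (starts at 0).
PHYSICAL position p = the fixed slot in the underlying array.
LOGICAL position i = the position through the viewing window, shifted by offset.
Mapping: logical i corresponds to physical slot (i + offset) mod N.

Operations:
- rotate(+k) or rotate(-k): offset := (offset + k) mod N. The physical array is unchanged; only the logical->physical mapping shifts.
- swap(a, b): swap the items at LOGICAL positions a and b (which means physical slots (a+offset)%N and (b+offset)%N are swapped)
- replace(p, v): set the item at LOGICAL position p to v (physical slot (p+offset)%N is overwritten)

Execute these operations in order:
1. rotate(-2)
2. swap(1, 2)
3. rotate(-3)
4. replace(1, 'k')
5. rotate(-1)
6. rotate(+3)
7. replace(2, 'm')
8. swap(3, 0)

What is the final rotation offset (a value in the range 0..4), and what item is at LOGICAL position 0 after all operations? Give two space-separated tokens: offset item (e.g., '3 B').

After op 1 (rotate(-2)): offset=3, physical=[A,B,C,D,E], logical=[D,E,A,B,C]
After op 2 (swap(1, 2)): offset=3, physical=[E,B,C,D,A], logical=[D,A,E,B,C]
After op 3 (rotate(-3)): offset=0, physical=[E,B,C,D,A], logical=[E,B,C,D,A]
After op 4 (replace(1, 'k')): offset=0, physical=[E,k,C,D,A], logical=[E,k,C,D,A]
After op 5 (rotate(-1)): offset=4, physical=[E,k,C,D,A], logical=[A,E,k,C,D]
After op 6 (rotate(+3)): offset=2, physical=[E,k,C,D,A], logical=[C,D,A,E,k]
After op 7 (replace(2, 'm')): offset=2, physical=[E,k,C,D,m], logical=[C,D,m,E,k]
After op 8 (swap(3, 0)): offset=2, physical=[C,k,E,D,m], logical=[E,D,m,C,k]

Answer: 2 E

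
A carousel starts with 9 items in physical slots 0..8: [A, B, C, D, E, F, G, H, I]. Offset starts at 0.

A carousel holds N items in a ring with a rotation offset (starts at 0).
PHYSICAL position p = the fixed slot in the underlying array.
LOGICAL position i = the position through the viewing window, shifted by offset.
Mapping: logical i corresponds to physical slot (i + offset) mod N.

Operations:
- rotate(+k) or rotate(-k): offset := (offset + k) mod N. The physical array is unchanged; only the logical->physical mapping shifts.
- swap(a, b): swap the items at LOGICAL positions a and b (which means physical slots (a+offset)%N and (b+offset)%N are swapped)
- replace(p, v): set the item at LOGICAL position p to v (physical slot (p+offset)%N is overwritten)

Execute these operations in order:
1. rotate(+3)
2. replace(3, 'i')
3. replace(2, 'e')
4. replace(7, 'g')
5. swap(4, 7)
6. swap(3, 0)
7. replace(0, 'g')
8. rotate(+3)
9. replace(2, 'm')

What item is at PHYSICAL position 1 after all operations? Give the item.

After op 1 (rotate(+3)): offset=3, physical=[A,B,C,D,E,F,G,H,I], logical=[D,E,F,G,H,I,A,B,C]
After op 2 (replace(3, 'i')): offset=3, physical=[A,B,C,D,E,F,i,H,I], logical=[D,E,F,i,H,I,A,B,C]
After op 3 (replace(2, 'e')): offset=3, physical=[A,B,C,D,E,e,i,H,I], logical=[D,E,e,i,H,I,A,B,C]
After op 4 (replace(7, 'g')): offset=3, physical=[A,g,C,D,E,e,i,H,I], logical=[D,E,e,i,H,I,A,g,C]
After op 5 (swap(4, 7)): offset=3, physical=[A,H,C,D,E,e,i,g,I], logical=[D,E,e,i,g,I,A,H,C]
After op 6 (swap(3, 0)): offset=3, physical=[A,H,C,i,E,e,D,g,I], logical=[i,E,e,D,g,I,A,H,C]
After op 7 (replace(0, 'g')): offset=3, physical=[A,H,C,g,E,e,D,g,I], logical=[g,E,e,D,g,I,A,H,C]
After op 8 (rotate(+3)): offset=6, physical=[A,H,C,g,E,e,D,g,I], logical=[D,g,I,A,H,C,g,E,e]
After op 9 (replace(2, 'm')): offset=6, physical=[A,H,C,g,E,e,D,g,m], logical=[D,g,m,A,H,C,g,E,e]

Answer: H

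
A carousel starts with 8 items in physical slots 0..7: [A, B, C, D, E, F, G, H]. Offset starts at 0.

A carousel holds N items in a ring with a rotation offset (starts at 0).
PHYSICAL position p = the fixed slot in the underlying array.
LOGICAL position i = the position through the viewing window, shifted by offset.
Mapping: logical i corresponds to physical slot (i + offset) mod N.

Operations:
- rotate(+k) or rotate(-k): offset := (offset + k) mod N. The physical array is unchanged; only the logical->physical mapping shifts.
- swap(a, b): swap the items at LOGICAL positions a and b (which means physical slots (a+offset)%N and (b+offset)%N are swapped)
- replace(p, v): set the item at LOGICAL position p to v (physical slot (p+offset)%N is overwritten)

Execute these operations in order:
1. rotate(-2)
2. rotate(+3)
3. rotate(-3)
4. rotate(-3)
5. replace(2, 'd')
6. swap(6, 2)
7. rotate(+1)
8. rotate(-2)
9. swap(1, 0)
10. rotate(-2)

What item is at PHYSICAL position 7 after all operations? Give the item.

After op 1 (rotate(-2)): offset=6, physical=[A,B,C,D,E,F,G,H], logical=[G,H,A,B,C,D,E,F]
After op 2 (rotate(+3)): offset=1, physical=[A,B,C,D,E,F,G,H], logical=[B,C,D,E,F,G,H,A]
After op 3 (rotate(-3)): offset=6, physical=[A,B,C,D,E,F,G,H], logical=[G,H,A,B,C,D,E,F]
After op 4 (rotate(-3)): offset=3, physical=[A,B,C,D,E,F,G,H], logical=[D,E,F,G,H,A,B,C]
After op 5 (replace(2, 'd')): offset=3, physical=[A,B,C,D,E,d,G,H], logical=[D,E,d,G,H,A,B,C]
After op 6 (swap(6, 2)): offset=3, physical=[A,d,C,D,E,B,G,H], logical=[D,E,B,G,H,A,d,C]
After op 7 (rotate(+1)): offset=4, physical=[A,d,C,D,E,B,G,H], logical=[E,B,G,H,A,d,C,D]
After op 8 (rotate(-2)): offset=2, physical=[A,d,C,D,E,B,G,H], logical=[C,D,E,B,G,H,A,d]
After op 9 (swap(1, 0)): offset=2, physical=[A,d,D,C,E,B,G,H], logical=[D,C,E,B,G,H,A,d]
After op 10 (rotate(-2)): offset=0, physical=[A,d,D,C,E,B,G,H], logical=[A,d,D,C,E,B,G,H]

Answer: H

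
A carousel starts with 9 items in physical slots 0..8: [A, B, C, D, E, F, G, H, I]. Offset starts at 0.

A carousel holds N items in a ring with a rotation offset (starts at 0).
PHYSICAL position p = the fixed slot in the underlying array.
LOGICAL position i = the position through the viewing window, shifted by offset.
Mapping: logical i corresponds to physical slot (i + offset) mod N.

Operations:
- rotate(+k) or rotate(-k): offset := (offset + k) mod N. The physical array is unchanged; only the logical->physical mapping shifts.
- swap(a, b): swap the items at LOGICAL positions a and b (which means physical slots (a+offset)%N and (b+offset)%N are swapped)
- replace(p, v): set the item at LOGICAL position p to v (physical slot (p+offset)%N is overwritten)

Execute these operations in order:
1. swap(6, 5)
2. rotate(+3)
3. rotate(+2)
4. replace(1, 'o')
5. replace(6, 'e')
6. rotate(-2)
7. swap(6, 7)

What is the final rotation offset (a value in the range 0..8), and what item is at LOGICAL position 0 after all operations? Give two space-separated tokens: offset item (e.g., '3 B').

Answer: 3 D

Derivation:
After op 1 (swap(6, 5)): offset=0, physical=[A,B,C,D,E,G,F,H,I], logical=[A,B,C,D,E,G,F,H,I]
After op 2 (rotate(+3)): offset=3, physical=[A,B,C,D,E,G,F,H,I], logical=[D,E,G,F,H,I,A,B,C]
After op 3 (rotate(+2)): offset=5, physical=[A,B,C,D,E,G,F,H,I], logical=[G,F,H,I,A,B,C,D,E]
After op 4 (replace(1, 'o')): offset=5, physical=[A,B,C,D,E,G,o,H,I], logical=[G,o,H,I,A,B,C,D,E]
After op 5 (replace(6, 'e')): offset=5, physical=[A,B,e,D,E,G,o,H,I], logical=[G,o,H,I,A,B,e,D,E]
After op 6 (rotate(-2)): offset=3, physical=[A,B,e,D,E,G,o,H,I], logical=[D,E,G,o,H,I,A,B,e]
After op 7 (swap(6, 7)): offset=3, physical=[B,A,e,D,E,G,o,H,I], logical=[D,E,G,o,H,I,B,A,e]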